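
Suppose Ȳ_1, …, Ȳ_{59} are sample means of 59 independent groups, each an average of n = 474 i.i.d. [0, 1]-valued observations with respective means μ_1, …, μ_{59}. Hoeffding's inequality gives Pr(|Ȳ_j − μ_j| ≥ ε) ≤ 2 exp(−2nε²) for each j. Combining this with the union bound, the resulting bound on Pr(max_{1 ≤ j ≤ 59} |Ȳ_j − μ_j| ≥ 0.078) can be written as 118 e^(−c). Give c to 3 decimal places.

5.768

Union bound over the 59 events: Pr(max_{1 ≤ j ≤ 59} |Ȳ_j − μ_j| ≥ 0.078) ≤ 59·2·exp(−2nε²) = 118 exp(−2·474·0.078²).
So c = 2·474·0.078² = 5.7676.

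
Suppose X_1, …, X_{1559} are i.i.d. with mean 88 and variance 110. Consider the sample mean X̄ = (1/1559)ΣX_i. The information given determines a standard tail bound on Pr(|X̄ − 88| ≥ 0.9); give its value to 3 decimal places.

With mean and variance of each term known, Chebyshev's inequality bounds the deviation of the sum (or sample mean).
Var(X̄) = Var(X_i)/n = 110/1559 = 0.070558.
Chebyshev: Pr(|X̄ − 88| ≥ 0.9) ≤ Var(X̄)/(0.9)² = 110/(1559·0.9²) = 0.0871.

0.087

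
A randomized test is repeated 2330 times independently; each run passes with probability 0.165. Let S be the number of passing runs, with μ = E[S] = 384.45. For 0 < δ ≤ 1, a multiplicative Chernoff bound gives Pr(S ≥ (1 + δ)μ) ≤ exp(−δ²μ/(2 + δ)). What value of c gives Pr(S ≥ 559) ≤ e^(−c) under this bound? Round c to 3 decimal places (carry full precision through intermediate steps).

Write 559 = (1 + δ)μ, so δ = 559/384.45 − 1 = 0.4540252…
Then the exponent is δ²μ/(2 + δ) = (559 − μ)² / (μ·(2 + δ)) = 32.293924.

32.294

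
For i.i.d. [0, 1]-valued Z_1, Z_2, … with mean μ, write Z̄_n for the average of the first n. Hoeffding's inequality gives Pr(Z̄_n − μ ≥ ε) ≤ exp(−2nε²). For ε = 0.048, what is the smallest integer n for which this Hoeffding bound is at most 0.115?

Require exp(−2nε²) ≤ 0.115, i.e. 2nε² ≥ ln(1/0.115) = 2.162823.
So n ≥ 2.162823 / (2·0.048²) = 469.363.
The smallest integer n is 470.

470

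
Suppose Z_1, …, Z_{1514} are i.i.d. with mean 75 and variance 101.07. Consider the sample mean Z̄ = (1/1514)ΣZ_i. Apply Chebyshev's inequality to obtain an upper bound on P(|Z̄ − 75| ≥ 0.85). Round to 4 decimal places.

0.0924

Var(Z̄) = Var(Z_i)/n = 101.07/1514 = 0.066757.
Chebyshev: P(|Z̄ − 75| ≥ 0.85) ≤ Var(Z̄)/(0.85)² = 101.07/(1514·0.85²) = 0.0924.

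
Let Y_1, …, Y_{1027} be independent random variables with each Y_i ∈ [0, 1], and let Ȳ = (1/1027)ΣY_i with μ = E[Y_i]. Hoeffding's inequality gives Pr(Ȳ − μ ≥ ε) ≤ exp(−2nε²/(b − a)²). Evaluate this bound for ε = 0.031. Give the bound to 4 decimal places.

0.1389

Exponent: 2nε²/(b − a)² = 2·1027·0.031² / 1² = 1.97389.
Bound = exp(−1.97389) = 0.13891.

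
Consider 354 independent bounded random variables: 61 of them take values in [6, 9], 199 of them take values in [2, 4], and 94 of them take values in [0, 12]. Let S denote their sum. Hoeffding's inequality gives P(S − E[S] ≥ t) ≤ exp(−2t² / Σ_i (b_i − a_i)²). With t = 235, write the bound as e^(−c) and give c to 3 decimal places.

7.422

Σ(b_i − a_i)² = 61·3² + 199·2² + 94·12² = 14881.
c = 2t² / 14881 = 2·235² / 14881 = 7.4222.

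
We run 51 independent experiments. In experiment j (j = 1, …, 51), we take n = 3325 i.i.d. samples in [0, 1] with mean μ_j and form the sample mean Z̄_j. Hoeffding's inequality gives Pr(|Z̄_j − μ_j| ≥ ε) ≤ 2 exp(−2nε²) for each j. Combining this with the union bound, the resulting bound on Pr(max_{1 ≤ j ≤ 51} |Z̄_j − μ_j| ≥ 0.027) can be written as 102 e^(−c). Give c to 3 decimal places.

4.848

Union bound over the 51 events: Pr(max_{1 ≤ j ≤ 51} |Z̄_j − μ_j| ≥ 0.027) ≤ 51·2·exp(−2nε²) = 102 exp(−2·3325·0.027²).
So c = 2·3325·0.027² = 4.8479.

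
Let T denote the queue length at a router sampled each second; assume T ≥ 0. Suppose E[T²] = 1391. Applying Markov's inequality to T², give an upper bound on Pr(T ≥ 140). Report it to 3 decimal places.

0.071

Since T ≥ 0, the event {T ≥ 140} is the same as {T² ≥ 19600}.
Markov's inequality applied to T² gives Pr(T² ≥ 19600) ≤ E[T²]/19600 = 1391/19600 = 0.0710.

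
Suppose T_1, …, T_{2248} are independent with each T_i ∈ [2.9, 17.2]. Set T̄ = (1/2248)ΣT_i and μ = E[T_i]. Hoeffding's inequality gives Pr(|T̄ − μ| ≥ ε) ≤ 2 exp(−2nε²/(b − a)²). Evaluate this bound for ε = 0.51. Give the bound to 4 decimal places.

Exponent: 2nε²/(b − a)² = 2·2248·0.51² / 14.3² = 5.71866.
Bound = 2·exp(−5.71866) = 0.00657.

0.0066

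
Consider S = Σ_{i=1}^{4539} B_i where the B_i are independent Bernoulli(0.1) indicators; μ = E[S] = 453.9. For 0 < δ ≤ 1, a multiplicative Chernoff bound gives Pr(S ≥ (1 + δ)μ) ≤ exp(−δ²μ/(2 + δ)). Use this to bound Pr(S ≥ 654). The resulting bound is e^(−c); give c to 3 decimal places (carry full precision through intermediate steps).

36.140

Write 654 = (1 + δ)μ, so δ = 654/453.9 − 1 = 0.440846…
Then the exponent is δ²μ/(2 + δ) = (654 − μ)² / (μ·(2 + δ)) = 36.140455.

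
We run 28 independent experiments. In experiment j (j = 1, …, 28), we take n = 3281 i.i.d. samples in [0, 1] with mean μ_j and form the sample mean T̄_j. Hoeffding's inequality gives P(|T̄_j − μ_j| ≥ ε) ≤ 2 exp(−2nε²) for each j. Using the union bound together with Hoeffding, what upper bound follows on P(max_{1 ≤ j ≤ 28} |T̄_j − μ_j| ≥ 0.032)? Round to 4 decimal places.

Per-experiment Hoeffding bound: 2·exp(−2·3281·0.032²) = 2·exp(−6.71949) = 0.0024143.
Union bound over 28 events: 28·0.0024143 = 0.06760.

0.0676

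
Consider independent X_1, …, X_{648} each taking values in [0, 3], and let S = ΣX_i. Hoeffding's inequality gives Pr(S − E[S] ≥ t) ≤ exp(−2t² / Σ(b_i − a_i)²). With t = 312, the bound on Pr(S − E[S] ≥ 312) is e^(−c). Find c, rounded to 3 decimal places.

33.383

Σ(b_i − a_i)² = 648·(3)² = 5832.
c = 2t²/5832 = 2·312²/5832 = 33.3827.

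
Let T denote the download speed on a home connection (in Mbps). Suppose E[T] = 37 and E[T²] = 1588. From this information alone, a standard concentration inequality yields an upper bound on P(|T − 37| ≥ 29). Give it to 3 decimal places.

The first two moments determine the variance, so Chebyshev's inequality is the sharpest standard bound available.
Var(T) = E[T²] − (E[T])² = 1588 − 1369 = 219.
Chebyshev's inequality: P(|T − μ| ≥ t) ≤ Var(T)/t² = 219/841 = 0.2604.

0.260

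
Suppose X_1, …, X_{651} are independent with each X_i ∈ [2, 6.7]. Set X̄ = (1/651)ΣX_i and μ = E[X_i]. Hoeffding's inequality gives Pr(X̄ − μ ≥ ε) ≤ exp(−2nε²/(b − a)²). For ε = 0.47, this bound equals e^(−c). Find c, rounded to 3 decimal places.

13.020

c = 2nε²/(b − a)² = 2·651·0.47² / 4.7² = 13.0200.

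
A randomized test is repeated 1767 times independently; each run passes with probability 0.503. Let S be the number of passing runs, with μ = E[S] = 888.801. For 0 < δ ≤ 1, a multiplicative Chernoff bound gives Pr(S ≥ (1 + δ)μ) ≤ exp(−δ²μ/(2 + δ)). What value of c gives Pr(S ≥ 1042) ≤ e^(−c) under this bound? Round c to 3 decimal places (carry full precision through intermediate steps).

12.156

Write 1042 = (1 + δ)μ, so δ = 1042/888.801 − 1 = 0.1723659…
Then the exponent is δ²μ/(2 + δ) = (1042 − μ)² / (μ·(2 + δ)) = 12.155542.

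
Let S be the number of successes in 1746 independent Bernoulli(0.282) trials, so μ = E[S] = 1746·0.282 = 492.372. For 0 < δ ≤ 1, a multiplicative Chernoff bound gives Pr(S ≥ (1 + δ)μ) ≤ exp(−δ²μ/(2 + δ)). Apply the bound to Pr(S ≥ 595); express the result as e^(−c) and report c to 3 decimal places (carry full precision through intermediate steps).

Write 595 = (1 + δ)μ, so δ = 595/492.372 − 1 = 0.2084359…
Then the exponent is δ²μ/(2 + δ) = (595 − μ)² / (μ·(2 + δ)) = 9.686203.

9.686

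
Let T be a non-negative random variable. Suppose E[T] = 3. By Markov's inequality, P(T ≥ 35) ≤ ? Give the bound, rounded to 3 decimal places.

0.086

Markov's inequality: for a non-negative random variable, P(T ≥ a) ≤ E[T]/a.
Here E[T] = 3 and a = 35, so the bound is 3/35 = 0.0857.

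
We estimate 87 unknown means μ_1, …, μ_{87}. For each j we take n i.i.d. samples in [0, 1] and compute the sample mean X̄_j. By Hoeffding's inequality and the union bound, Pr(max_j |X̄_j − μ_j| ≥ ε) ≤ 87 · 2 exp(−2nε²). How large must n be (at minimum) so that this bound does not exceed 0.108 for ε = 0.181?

Need 2·87·exp(−2nε²) ≤ 0.108, i.e. exp(−2nε²) ≤ 0.108/174.
So 2nε² ≥ ln(174/0.108) = 7.384679.
Hence n ≥ 7.384679/(2·0.181²) = 112.705.
The smallest integer n is 113.

113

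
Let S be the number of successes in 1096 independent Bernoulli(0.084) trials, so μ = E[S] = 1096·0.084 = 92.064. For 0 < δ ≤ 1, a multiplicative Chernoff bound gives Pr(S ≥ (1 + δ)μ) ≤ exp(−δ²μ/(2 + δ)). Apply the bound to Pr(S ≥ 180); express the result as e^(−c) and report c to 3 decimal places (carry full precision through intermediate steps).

28.423

Write 180 = (1 + δ)μ, so δ = 180/92.064 − 1 = 0.9551616…
Then the exponent is δ²μ/(2 + δ) = (180 − μ)² / (μ·(2 + δ)) = 28.422504.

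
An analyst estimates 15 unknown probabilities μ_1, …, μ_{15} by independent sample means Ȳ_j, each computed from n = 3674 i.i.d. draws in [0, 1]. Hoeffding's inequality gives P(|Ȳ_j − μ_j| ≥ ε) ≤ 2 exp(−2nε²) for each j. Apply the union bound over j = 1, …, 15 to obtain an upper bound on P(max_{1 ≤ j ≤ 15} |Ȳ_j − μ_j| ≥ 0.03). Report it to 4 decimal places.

Per-experiment Hoeffding bound: 2·exp(−2·3674·0.03²) = 2·exp(−6.61320) = 0.0026851.
Union bound over 15 events: 15·0.0026851 = 0.04028.

0.0403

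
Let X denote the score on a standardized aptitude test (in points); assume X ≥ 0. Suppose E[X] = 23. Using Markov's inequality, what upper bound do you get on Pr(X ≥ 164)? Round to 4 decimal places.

Markov's inequality: for a non-negative random variable, Pr(X ≥ a) ≤ E[X]/a.
Here E[X] = 23 and a = 164, so the bound is 23/164 = 0.1402.

0.1402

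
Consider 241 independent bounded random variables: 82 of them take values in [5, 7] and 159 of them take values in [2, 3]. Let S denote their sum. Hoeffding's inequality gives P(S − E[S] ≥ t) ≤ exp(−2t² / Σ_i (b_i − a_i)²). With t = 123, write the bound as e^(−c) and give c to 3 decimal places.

62.131

Σ(b_i − a_i)² = 82·2² + 159·1² = 487.
c = 2t² / 487 = 2·123² / 487 = 62.1314.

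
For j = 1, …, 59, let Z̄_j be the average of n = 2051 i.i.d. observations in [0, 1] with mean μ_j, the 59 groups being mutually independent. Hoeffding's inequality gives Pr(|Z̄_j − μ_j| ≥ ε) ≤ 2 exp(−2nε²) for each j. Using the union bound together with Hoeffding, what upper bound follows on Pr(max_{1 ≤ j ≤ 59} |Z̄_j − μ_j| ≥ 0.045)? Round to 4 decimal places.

Per-experiment Hoeffding bound: 2·exp(−2·2051·0.045²) = 2·exp(−8.30655) = 0.00049379.
Union bound over 59 events: 59·0.00049379 = 0.02913.

0.0291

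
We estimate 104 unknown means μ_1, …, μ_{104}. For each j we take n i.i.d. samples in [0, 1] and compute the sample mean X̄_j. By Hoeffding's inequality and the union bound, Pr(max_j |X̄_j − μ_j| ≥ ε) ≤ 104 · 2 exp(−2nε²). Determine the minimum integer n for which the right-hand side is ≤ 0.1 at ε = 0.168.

Need 2·104·exp(−2nε²) ≤ 0.1, i.e. exp(−2nε²) ≤ 0.1/208.
So 2nε² ≥ ln(208/0.1) = 7.640123.
Hence n ≥ 7.640123/(2·0.168²) = 135.348.
The smallest integer n is 136.

136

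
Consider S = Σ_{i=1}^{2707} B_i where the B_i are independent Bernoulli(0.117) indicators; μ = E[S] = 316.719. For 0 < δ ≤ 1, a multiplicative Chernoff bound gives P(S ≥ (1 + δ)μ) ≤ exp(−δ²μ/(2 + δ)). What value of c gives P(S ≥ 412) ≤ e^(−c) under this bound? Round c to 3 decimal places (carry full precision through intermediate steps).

Write 412 = (1 + δ)μ, so δ = 412/316.719 − 1 = 0.3008377…
Then the exponent is δ²μ/(2 + δ) = (412 − μ)² / (μ·(2 + δ)) = 12.458120.

12.458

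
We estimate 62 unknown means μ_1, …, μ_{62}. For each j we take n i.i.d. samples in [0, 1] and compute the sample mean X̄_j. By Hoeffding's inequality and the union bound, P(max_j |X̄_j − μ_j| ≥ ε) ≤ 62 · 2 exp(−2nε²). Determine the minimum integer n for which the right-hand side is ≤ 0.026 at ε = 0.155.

177

Need 2·62·exp(−2nε²) ≤ 0.026, i.e. exp(−2nε²) ≤ 0.026/124.
So 2nε² ≥ ln(124/0.026) = 8.469940.
Hence n ≥ 8.469940/(2·0.155²) = 176.273.
The smallest integer n is 177.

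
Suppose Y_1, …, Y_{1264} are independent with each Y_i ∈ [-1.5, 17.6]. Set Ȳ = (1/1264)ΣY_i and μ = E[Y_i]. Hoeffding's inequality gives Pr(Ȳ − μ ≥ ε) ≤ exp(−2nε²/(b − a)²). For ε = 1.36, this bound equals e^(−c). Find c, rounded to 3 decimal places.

12.817

c = 2nε²/(b − a)² = 2·1264·1.36² / 19.1² = 12.8171.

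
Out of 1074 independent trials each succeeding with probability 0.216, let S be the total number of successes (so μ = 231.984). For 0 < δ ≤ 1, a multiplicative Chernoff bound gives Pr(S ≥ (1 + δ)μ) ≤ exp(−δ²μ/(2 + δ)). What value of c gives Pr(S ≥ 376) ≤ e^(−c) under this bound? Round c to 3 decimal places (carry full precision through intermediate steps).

Write 376 = (1 + δ)μ, so δ = 376/231.984 − 1 = 0.6208014…
Then the exponent is δ²μ/(2 + δ) = (376 − μ)² / (μ·(2 + δ)) = 34.113740.

34.114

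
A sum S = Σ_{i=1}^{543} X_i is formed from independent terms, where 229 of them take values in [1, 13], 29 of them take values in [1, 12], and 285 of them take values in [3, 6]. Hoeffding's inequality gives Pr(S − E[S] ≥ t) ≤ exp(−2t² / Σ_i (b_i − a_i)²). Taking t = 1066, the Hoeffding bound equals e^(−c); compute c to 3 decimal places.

Σ(b_i − a_i)² = 229·12² + 29·11² + 285·3² = 39050.
c = 2t² / 39050 = 2·1066² / 39050 = 58.2001.

58.200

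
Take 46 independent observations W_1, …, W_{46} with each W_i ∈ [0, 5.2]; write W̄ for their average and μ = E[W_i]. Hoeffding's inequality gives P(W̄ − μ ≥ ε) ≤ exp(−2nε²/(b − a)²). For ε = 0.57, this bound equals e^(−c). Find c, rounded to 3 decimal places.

1.105

c = 2nε²/(b − a)² = 2·46·0.57² / 5.2² = 1.1054.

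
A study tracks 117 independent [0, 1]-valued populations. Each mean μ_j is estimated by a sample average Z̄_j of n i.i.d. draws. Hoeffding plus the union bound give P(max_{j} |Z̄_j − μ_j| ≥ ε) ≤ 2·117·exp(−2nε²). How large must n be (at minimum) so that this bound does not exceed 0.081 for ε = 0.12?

277

Need 2·117·exp(−2nε²) ≤ 0.081, i.e. exp(−2nε²) ≤ 0.081/234.
So 2nε² ≥ ln(234/0.081) = 7.968627.
Hence n ≥ 7.968627/(2·0.12²) = 276.688.
The smallest integer n is 277.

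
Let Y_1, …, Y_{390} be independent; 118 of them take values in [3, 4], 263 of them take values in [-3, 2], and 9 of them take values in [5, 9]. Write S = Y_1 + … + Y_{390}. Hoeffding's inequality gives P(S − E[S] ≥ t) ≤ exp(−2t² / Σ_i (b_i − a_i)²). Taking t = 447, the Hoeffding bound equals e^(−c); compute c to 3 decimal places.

58.449

Σ(b_i − a_i)² = 118·1² + 263·5² + 9·4² = 6837.
c = 2t² / 6837 = 2·447² / 6837 = 58.4493.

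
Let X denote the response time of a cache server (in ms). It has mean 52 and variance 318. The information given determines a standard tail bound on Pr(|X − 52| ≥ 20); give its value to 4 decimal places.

0.7950

Mean and variance are known, so Chebyshev's inequality applies.
Chebyshev: Pr(|X − μ| ≥ t) ≤ Var(X)/t².
Bound = 318 / 400 = 0.7950.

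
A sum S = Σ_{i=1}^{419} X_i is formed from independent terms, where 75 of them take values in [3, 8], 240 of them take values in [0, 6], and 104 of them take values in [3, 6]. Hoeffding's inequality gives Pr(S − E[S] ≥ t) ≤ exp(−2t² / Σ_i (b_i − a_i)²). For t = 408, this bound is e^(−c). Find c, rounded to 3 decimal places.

Σ(b_i − a_i)² = 75·5² + 240·6² + 104·3² = 11451.
c = 2t² / 11451 = 2·408² / 11451 = 29.0741.

29.074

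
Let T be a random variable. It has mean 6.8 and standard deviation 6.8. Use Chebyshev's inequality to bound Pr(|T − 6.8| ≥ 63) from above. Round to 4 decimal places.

0.0117

Chebyshev: Pr(|T − μ| ≥ t) ≤ Var(T)/t².
Var(T) = σ² = 6.8² = 46.24.
Bound = 46.24 / 3969 = 0.0117.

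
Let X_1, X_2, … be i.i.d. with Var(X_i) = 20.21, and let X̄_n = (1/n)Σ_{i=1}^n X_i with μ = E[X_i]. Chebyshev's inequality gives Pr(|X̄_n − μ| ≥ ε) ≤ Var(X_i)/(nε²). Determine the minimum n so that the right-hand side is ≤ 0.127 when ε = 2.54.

Require 20.21/(n·2.54²) ≤ 0.127, i.e. n ≥ 20.21/(0.127·2.54²) = 24.666.
The smallest integer n is 25.

25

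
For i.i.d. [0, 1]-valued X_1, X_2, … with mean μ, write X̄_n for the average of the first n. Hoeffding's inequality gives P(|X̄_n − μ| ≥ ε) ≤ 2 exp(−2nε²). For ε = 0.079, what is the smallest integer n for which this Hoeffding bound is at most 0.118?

227

Require 2·exp(−2nε²) ≤ 0.118, i.e. 2nε² ≥ ln(2/0.118) = 2.830218.
So n ≥ 2.830218 / (2·0.079²) = 226.744.
The smallest integer n is 227.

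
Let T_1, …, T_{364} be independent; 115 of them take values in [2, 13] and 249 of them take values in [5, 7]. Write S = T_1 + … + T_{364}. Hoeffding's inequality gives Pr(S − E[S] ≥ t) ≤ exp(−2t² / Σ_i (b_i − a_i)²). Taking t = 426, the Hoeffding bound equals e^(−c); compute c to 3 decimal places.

Σ(b_i − a_i)² = 115·11² + 249·2² = 14911.
c = 2t² / 14911 = 2·426² / 14911 = 24.3412.

24.341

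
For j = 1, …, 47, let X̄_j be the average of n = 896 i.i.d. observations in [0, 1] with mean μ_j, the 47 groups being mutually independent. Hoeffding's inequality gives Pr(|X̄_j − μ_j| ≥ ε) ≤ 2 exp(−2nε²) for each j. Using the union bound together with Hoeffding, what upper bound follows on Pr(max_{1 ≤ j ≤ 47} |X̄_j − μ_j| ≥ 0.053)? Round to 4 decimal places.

0.6124

Per-experiment Hoeffding bound: 2·exp(−2·896·0.053²) = 2·exp(−5.03373) = 0.013029.
Union bound over 47 events: 47·0.013029 = 0.61236.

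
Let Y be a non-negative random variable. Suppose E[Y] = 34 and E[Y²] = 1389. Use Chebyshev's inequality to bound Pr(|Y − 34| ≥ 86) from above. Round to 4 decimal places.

Var(Y) = E[Y²] − (E[Y])² = 1389 − 1156 = 233.
Chebyshev's inequality: Pr(|Y − μ| ≥ t) ≤ Var(Y)/t² = 233/7396 = 0.0315.

0.0315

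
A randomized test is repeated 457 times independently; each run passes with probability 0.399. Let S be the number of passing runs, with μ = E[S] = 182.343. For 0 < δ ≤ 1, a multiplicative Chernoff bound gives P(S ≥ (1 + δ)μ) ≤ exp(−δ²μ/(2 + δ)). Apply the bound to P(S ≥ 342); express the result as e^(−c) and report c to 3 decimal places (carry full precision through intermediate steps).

Write 342 = (1 + δ)μ, so δ = 342/182.343 − 1 = 0.8755861…
Then the exponent is δ²μ/(2 + δ) = (342 − μ)² / (μ·(2 + δ)) = 48.613899.

48.614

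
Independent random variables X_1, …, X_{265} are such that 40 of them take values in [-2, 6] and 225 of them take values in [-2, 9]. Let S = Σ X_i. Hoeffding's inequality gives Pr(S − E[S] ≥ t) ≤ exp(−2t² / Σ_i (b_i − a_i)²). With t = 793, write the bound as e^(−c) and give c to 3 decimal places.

Σ(b_i − a_i)² = 40·8² + 225·11² = 29785.
c = 2t² / 29785 = 2·793² / 29785 = 42.2259.

42.226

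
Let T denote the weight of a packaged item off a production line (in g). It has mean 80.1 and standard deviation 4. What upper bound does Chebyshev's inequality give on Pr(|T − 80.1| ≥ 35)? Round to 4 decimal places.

Chebyshev: Pr(|T − μ| ≥ t) ≤ Var(T)/t².
Var(T) = σ² = 4² = 16.
Bound = 16 / 1225 = 0.0131.

0.0131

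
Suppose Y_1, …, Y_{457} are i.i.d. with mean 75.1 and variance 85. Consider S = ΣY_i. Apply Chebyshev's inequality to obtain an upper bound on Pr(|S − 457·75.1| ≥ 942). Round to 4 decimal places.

0.0438

Var(S) = n·Var(Y_i) = 457·85 = 38845.
Chebyshev: Pr(|S − 457·75.1| ≥ 942) ≤ Var(S)/942² = 38845/887364 = 0.0438.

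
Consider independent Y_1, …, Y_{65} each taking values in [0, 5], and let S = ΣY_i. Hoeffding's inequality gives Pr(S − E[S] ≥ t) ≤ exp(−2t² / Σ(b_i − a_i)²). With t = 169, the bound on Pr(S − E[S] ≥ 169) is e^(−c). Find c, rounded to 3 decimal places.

Σ(b_i − a_i)² = 65·(5)² = 1625.
c = 2t²/1625 = 2·169²/1625 = 35.1520.

35.152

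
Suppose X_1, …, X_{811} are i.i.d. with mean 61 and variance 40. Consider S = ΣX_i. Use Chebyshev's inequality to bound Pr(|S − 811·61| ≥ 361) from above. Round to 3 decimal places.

Var(S) = n·Var(X_i) = 811·40 = 32440.
Chebyshev: Pr(|S − 811·61| ≥ 361) ≤ Var(S)/361² = 32440/130321 = 0.2489.

0.249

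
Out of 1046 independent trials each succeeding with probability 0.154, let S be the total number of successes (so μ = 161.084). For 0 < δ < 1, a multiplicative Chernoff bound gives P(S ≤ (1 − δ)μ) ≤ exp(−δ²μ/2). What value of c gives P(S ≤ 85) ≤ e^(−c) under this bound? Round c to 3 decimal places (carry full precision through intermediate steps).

17.968

Write 85 = (1 − δ)μ, so δ = 1 − 85/161.084 = 0.472325…
Then the exponent is δ²μ/2 = (μ − 85)²/(2μ) = 17.968188.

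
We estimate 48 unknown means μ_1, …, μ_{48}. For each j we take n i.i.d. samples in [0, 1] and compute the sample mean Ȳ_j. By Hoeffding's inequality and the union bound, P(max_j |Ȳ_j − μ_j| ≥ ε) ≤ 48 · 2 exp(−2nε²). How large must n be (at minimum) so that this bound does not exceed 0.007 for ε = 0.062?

Need 2·48·exp(−2nε²) ≤ 0.007, i.e. exp(−2nε²) ≤ 0.007/96.
So 2nε² ≥ ln(96/0.007) = 9.526193.
Hence n ≥ 9.526193/(2·0.062²) = 1239.099.
The smallest integer n is 1240.

1240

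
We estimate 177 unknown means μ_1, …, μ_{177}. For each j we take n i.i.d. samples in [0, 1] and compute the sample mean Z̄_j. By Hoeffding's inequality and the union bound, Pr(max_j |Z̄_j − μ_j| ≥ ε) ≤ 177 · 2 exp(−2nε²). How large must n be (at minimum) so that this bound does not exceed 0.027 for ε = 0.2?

Need 2·177·exp(−2nε²) ≤ 0.027, i.e. exp(−2nε²) ≤ 0.027/354.
So 2nε² ≥ ln(354/0.027) = 9.481215.
Hence n ≥ 9.481215/(2·0.2²) = 118.515.
The smallest integer n is 119.

119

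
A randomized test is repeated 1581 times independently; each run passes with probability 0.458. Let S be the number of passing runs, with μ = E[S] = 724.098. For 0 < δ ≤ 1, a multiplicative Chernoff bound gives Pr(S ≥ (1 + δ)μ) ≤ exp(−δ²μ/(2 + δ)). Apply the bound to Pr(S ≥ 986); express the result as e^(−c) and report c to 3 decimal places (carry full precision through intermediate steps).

40.110

Write 986 = (1 + δ)μ, so δ = 986/724.098 − 1 = 0.3616941…
Then the exponent is δ²μ/(2 + δ) = (986 − μ)² / (μ·(2 + δ)) = 40.110367.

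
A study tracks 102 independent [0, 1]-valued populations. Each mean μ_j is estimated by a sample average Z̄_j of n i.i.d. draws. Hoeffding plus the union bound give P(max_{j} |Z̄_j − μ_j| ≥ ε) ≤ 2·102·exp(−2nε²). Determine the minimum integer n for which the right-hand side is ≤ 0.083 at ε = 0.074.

713

Need 2·102·exp(−2nε²) ≤ 0.083, i.e. exp(−2nε²) ≤ 0.083/204.
So 2nε² ≥ ln(204/0.083) = 7.807035.
Hence n ≥ 7.807035/(2·0.074²) = 712.841.
The smallest integer n is 713.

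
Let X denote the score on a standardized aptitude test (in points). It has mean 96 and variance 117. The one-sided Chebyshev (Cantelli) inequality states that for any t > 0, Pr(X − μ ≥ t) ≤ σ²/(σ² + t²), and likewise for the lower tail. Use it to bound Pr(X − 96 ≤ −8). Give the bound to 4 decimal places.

Here σ² = 117 and t = 8, so σ² + t² = 181.
Cantelli's bound: 117/181 = 0.6464.

0.6464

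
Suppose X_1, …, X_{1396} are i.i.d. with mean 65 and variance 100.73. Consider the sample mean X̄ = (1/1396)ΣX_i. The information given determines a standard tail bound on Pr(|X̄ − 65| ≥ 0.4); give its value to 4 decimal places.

With mean and variance of each term known, Chebyshev's inequality bounds the deviation of the sum (or sample mean).
Var(X̄) = Var(X_i)/n = 100.73/1396 = 0.072156.
Chebyshev: Pr(|X̄ − 65| ≥ 0.4) ≤ Var(X̄)/(0.4)² = 100.73/(1396·0.4²) = 0.4510.

0.4510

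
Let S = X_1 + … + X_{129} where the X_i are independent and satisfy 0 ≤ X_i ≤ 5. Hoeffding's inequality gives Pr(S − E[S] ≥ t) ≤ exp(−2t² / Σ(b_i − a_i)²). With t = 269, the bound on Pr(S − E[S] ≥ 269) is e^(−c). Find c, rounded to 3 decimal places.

Σ(b_i − a_i)² = 129·(5)² = 3225.
c = 2t²/3225 = 2·269²/3225 = 44.8750.

44.875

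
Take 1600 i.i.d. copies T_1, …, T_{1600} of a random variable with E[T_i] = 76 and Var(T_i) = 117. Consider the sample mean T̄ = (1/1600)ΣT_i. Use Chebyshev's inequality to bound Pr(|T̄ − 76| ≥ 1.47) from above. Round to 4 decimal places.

0.0338

Var(T̄) = Var(T_i)/n = 117/1600 = 0.073125.
Chebyshev: Pr(|T̄ − 76| ≥ 1.47) ≤ Var(T̄)/(1.47)² = 117/(1600·1.47²) = 0.0338.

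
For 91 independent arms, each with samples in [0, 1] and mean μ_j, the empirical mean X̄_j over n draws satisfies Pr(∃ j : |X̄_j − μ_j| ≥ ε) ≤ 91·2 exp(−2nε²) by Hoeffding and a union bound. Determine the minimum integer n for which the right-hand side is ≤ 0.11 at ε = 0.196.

97

Need 2·91·exp(−2nε²) ≤ 0.11, i.e. exp(−2nε²) ≤ 0.11/182.
So 2nε² ≥ ln(182/0.11) = 7.411282.
Hence n ≥ 7.411282/(2·0.196²) = 96.461.
The smallest integer n is 97.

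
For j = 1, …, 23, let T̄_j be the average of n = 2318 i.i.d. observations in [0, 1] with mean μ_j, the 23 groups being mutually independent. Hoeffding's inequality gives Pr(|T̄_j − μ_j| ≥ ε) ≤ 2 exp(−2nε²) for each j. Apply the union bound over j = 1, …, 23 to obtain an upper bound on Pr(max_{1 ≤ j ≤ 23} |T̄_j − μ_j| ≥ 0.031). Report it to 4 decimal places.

Per-experiment Hoeffding bound: 2·exp(−2·2318·0.031²) = 2·exp(−4.45520) = 0.023236.
Union bound over 23 events: 23·0.023236 = 0.53443.

0.5344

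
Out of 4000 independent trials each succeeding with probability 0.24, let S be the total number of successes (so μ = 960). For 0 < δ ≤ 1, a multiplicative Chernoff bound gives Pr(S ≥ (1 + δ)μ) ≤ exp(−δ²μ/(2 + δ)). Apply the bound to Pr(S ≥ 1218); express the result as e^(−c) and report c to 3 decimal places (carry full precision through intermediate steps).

30.562

Write 1218 = (1 + δ)μ, so δ = 1218/960 − 1 = 0.26875…
Then the exponent is δ²μ/(2 + δ) = (1218 − μ)² / (μ·(2 + δ)) = 30.561983.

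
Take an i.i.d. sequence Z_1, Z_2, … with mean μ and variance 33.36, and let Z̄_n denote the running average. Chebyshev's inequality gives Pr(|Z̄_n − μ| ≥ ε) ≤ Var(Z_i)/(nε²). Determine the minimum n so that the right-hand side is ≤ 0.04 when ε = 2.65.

Require 33.36/(n·2.65²) ≤ 0.04, i.e. n ≥ 33.36/(0.04·2.65²) = 118.761.
The smallest integer n is 119.

119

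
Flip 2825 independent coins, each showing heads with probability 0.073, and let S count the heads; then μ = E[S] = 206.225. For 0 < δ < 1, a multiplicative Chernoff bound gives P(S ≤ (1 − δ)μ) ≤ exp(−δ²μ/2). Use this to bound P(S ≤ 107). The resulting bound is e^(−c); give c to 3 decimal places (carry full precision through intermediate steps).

Write 107 = (1 − δ)μ, so δ = 1 − 107/206.225 = 0.4811492…
Then the exponent is δ²μ/2 = (μ − 107)²/(2μ) = 23.871016.

23.871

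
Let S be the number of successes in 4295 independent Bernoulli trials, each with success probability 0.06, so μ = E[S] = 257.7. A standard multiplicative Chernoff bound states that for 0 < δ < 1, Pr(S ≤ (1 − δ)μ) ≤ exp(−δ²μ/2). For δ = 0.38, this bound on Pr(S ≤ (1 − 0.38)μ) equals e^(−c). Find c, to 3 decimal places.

18.606

c = δ²μ/2 = 0.38²·257.7/2 = 18.6059.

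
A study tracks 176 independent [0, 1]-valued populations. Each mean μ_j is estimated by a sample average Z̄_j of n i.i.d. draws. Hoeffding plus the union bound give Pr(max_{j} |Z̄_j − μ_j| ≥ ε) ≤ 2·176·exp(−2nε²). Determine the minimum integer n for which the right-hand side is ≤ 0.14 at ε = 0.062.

Need 2·176·exp(−2nε²) ≤ 0.14, i.e. exp(−2nε²) ≤ 0.14/352.
So 2nε² ≥ ln(352/0.14) = 7.829744.
Hence n ≥ 7.829744/(2·0.062²) = 1018.437.
The smallest integer n is 1019.

1019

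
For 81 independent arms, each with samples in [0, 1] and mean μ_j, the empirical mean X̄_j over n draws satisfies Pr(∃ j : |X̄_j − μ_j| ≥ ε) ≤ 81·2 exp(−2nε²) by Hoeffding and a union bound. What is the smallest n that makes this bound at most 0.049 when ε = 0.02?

Need 2·81·exp(−2nε²) ≤ 0.049, i.e. exp(−2nε²) ≤ 0.049/162.
So 2nε² ≥ ln(162/0.049) = 8.103531.
Hence n ≥ 8.103531/(2·0.02²) = 10129.414.
The smallest integer n is 10130.

10130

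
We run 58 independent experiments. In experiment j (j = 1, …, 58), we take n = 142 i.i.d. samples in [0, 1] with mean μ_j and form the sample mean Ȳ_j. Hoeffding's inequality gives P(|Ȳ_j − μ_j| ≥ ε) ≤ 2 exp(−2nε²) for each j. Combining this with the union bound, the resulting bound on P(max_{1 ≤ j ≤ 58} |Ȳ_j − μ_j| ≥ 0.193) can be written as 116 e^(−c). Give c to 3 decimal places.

Union bound over the 58 events: P(max_{1 ≤ j ≤ 58} |Ȳ_j − μ_j| ≥ 0.193) ≤ 58·2·exp(−2nε²) = 116 exp(−2·142·0.193²).
So c = 2·142·0.193² = 10.5787.

10.579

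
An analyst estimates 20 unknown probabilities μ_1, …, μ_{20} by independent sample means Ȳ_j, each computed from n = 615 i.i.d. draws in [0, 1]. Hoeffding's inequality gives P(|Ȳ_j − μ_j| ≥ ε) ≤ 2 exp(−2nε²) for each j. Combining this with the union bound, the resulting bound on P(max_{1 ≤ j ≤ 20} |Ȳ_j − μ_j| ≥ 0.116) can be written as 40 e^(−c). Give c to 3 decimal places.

16.551

Union bound over the 20 events: P(max_{1 ≤ j ≤ 20} |Ȳ_j − μ_j| ≥ 0.116) ≤ 20·2·exp(−2nε²) = 40 exp(−2·615·0.116²).
So c = 2·615·0.116² = 16.5509.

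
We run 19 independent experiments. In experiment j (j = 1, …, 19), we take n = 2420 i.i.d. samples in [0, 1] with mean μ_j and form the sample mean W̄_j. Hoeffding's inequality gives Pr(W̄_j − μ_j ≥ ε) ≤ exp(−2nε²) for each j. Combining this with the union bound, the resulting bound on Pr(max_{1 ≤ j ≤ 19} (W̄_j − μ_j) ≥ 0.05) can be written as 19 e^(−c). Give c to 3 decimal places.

Union bound over the 19 events: Pr(max_{1 ≤ j ≤ 19} (W̄_j − μ_j) ≥ 0.05) ≤ 19·exp(−2nε²) = 19 exp(−2·2420·0.05²).
So c = 2·2420·0.05² = 12.1000.

12.100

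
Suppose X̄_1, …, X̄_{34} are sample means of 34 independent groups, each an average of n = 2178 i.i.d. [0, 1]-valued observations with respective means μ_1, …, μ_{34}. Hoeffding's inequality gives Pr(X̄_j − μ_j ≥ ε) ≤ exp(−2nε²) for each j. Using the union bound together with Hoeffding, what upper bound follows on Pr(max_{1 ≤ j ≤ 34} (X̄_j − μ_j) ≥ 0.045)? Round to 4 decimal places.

Per-experiment Hoeffding bound: exp(−2·2178·0.045²) = exp(−8.82090) = 0.00014762.
Union bound over 34 events: 34·0.00014762 = 0.00502.

0.0050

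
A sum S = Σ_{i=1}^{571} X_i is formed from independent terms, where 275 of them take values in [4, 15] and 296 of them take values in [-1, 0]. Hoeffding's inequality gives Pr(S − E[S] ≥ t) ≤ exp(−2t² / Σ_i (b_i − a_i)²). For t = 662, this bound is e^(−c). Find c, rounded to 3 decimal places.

Σ(b_i − a_i)² = 275·11² + 296·1² = 33571.
c = 2t² / 33571 = 2·662² / 33571 = 26.1085.

26.108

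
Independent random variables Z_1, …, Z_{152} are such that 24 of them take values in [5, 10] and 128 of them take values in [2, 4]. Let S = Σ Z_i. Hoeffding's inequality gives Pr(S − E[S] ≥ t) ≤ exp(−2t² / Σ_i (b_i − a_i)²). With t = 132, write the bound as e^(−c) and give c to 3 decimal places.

Σ(b_i − a_i)² = 24·5² + 128·2² = 1112.
c = 2t² / 1112 = 2·132² / 1112 = 31.3381.

31.338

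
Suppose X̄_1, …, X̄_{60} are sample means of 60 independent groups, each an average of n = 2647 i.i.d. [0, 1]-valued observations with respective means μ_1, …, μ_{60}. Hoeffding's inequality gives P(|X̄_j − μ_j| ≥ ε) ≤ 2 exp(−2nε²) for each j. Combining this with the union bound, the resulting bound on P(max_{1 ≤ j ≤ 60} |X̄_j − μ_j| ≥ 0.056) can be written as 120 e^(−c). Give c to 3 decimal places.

Union bound over the 60 events: P(max_{1 ≤ j ≤ 60} |X̄_j − μ_j| ≥ 0.056) ≤ 60·2·exp(−2nε²) = 120 exp(−2·2647·0.056²).
So c = 2·2647·0.056² = 16.6020.

16.602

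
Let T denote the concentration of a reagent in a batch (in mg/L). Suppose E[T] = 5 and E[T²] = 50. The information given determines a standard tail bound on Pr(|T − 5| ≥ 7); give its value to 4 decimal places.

The first two moments determine the variance, so Chebyshev's inequality is the sharpest standard bound available.
Var(T) = E[T²] − (E[T])² = 50 − 25 = 25.
Chebyshev's inequality: Pr(|T − μ| ≥ t) ≤ Var(T)/t² = 25/49 = 0.5102.

0.5102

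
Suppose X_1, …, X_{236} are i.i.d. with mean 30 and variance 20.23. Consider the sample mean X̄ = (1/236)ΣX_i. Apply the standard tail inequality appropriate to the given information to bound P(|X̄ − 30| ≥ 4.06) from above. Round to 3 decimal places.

0.005

With mean and variance of each term known, Chebyshev's inequality bounds the deviation of the sum (or sample mean).
Var(X̄) = Var(X_i)/n = 20.23/236 = 0.08572.
Chebyshev: P(|X̄ − 30| ≥ 4.06) ≤ Var(X̄)/(4.06)² = 20.23/(236·4.06²) = 0.0052.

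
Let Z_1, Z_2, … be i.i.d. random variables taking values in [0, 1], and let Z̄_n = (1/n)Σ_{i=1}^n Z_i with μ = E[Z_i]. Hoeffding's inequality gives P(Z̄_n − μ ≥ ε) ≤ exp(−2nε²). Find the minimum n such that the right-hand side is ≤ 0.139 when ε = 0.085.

137

Require exp(−2nε²) ≤ 0.139, i.e. 2nε² ≥ ln(1/0.139) = 1.973281.
So n ≥ 1.973281 / (2·0.085²) = 136.559.
The smallest integer n is 137.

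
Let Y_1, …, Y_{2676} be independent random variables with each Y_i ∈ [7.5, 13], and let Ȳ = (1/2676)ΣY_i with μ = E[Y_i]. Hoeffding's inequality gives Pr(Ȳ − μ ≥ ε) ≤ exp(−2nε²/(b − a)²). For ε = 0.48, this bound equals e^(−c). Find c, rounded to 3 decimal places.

c = 2nε²/(b − a)² = 2·2676·0.48² / 5.5² = 40.7637.

40.764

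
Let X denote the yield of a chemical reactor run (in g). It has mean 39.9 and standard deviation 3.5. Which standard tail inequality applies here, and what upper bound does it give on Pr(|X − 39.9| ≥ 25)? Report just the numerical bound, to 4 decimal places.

0.0196

Mean and variance are known, so Chebyshev's inequality applies.
Chebyshev: Pr(|X − μ| ≥ t) ≤ Var(X)/t².
Var(X) = σ² = 3.5² = 12.25.
Bound = 12.25 / 625 = 0.0196.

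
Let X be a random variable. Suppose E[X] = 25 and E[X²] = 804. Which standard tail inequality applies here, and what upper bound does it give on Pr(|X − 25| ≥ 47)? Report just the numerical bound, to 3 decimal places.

The first two moments determine the variance, so Chebyshev's inequality is the sharpest standard bound available.
Var(X) = E[X²] − (E[X])² = 804 − 625 = 179.
Chebyshev's inequality: Pr(|X − μ| ≥ t) ≤ Var(X)/t² = 179/2209 = 0.0810.

0.081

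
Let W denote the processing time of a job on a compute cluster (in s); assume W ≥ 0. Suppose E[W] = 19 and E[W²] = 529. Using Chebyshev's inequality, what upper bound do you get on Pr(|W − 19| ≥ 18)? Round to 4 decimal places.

Var(W) = E[W²] − (E[W])² = 529 − 361 = 168.
Chebyshev's inequality: Pr(|W − μ| ≥ t) ≤ Var(W)/t² = 168/324 = 0.5185.

0.5185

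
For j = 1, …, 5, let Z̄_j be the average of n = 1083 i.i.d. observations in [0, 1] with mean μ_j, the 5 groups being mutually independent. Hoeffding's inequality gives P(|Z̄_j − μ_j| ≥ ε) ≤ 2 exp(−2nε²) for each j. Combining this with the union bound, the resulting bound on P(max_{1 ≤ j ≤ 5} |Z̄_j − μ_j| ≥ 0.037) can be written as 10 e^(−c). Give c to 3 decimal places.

Union bound over the 5 events: P(max_{1 ≤ j ≤ 5} |Z̄_j − μ_j| ≥ 0.037) ≤ 5·2·exp(−2nε²) = 10 exp(−2·1083·0.037²).
So c = 2·1083·0.037² = 2.9653.

2.965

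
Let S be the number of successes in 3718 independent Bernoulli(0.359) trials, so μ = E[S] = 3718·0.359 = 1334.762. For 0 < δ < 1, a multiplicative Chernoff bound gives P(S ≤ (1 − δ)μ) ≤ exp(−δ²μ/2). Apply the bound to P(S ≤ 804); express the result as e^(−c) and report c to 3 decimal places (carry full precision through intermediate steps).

105.528

Write 804 = (1 − δ)μ, so δ = 1 − 804/1334.762 = 0.3976454…
Then the exponent is δ²μ/2 = (μ − 804)²/(2μ) = 105.527540.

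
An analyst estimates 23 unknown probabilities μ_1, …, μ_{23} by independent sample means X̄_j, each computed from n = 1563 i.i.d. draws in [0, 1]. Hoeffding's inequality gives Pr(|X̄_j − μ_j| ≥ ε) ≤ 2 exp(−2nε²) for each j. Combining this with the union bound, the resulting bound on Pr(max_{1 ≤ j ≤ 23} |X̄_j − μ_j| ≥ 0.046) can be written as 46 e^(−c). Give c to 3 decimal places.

Union bound over the 23 events: Pr(max_{1 ≤ j ≤ 23} |X̄_j − μ_j| ≥ 0.046) ≤ 23·2·exp(−2nε²) = 46 exp(−2·1563·0.046²).
So c = 2·1563·0.046² = 6.6146.

6.615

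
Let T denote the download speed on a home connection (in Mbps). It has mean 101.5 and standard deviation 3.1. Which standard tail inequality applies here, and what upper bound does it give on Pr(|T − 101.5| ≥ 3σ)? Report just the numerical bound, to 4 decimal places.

0.1111

Mean and variance are known, so Chebyshev's inequality applies.
Chebyshev: Pr(|T − μ| ≥ t) ≤ Var(T)/t².
Var(T) = σ² = 3.1² = 9.61.
t = 3·3.1 = 9.3.
Bound = 9.61 / 86.49 = 0.1111.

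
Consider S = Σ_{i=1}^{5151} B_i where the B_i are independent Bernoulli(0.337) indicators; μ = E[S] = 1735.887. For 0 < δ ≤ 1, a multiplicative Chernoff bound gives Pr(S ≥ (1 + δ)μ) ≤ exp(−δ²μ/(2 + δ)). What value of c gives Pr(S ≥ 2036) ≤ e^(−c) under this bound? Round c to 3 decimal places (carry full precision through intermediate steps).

23.879

Write 2036 = (1 + δ)μ, so δ = 2036/1735.887 − 1 = 0.1728874…
Then the exponent is δ²μ/(2 + δ) = (2036 − μ)² / (μ·(2 + δ)) = 23.878714.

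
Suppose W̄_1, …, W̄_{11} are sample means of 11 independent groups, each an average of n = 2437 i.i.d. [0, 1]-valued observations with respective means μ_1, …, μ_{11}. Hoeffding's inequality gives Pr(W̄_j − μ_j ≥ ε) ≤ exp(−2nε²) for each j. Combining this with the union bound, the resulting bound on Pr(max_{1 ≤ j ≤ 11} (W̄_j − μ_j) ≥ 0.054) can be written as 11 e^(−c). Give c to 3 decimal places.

14.213

Union bound over the 11 events: Pr(max_{1 ≤ j ≤ 11} (W̄_j − μ_j) ≥ 0.054) ≤ 11·exp(−2nε²) = 11 exp(−2·2437·0.054²).
So c = 2·2437·0.054² = 14.2126.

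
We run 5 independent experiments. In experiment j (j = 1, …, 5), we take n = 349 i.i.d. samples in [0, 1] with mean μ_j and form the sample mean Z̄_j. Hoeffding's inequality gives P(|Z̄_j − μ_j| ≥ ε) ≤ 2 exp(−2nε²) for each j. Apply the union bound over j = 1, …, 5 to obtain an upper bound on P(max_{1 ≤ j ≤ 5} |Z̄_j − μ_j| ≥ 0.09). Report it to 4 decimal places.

Per-experiment Hoeffding bound: 2·exp(−2·349·0.09²) = 2·exp(−5.65380) = 0.0070084.
Union bound over 5 events: 5·0.0070084 = 0.03504.

0.0350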